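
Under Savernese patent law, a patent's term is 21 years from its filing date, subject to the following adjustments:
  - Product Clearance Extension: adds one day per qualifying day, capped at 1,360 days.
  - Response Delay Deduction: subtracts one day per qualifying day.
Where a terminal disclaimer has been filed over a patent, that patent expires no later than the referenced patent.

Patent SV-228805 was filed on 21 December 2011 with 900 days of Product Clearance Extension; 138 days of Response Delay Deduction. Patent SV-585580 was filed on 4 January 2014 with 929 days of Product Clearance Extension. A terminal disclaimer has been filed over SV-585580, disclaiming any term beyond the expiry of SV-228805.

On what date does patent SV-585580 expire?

2035-01-22

Natural term of SV-585580:
  Base: filing + 21 years → 4 January 2035.
  Product Clearance Extension: 929 days (within the 1360-day cap) → +929 days → 21 July 2037.
Expiry of referenced patent SV-228805:
  Base: filing + 21 years → 21 December 2032.
  Product Clearance Extension: 900 days (within the 1360-day cap) → +900 days → 9 June 2035.
  Response Delay Deduction: −138 days → 22 January 2035.
Terminal disclaimer: SV-585580 expires on the earlier of 21 July 2037 and 22 January 2035.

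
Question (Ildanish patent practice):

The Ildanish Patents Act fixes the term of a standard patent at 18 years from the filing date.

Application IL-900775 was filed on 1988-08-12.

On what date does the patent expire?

2006-08-12

Filing date + 18 years → 12 August 2006.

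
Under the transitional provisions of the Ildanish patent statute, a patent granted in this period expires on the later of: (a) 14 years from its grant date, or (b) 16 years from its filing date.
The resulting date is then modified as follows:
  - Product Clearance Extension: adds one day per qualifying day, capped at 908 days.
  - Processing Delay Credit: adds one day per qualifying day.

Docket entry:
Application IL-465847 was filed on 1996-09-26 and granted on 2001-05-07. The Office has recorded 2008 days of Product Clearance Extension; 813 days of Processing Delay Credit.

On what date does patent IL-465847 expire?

2020-01-22

(a) grant + 14 years → 7 May 2015.
(b) filing + 16 years → 26 September 2012.
Later of the two: 7 May 2015.
Product Clearance Extension: 2008 days claimed exceeds the 908-day cap, so +908 days → 31 October 2017.
Processing Delay Credit: +813 days → 22 January 2020.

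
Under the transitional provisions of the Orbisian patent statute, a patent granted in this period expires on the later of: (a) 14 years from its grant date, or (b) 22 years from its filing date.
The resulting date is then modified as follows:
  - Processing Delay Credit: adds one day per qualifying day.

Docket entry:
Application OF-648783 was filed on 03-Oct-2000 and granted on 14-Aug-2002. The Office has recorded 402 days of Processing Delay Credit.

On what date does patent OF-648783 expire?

2023-11-09

(a) grant + 14 years → 14 August 2016.
(b) filing + 22 years → 3 October 2022.
Later of the two: 3 October 2022.
Processing Delay Credit: +402 days → 9 November 2023.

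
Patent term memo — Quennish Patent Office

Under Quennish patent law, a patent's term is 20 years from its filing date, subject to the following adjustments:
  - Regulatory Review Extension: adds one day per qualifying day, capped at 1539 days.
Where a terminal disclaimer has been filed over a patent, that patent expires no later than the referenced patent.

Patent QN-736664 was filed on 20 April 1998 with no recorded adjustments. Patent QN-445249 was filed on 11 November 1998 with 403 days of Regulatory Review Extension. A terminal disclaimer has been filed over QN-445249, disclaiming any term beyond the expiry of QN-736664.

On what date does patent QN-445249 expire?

April 20, 2018

Natural term of QN-445249:
  Base: filing + 20 years → 11 November 2018.
  Regulatory Review Extension: 403 days (within the 1539-day cap) → +403 days → 19 December 2019.
Expiry of referenced patent QN-736664:
  Base: filing + 20 years → 20 April 2018.
Terminal disclaimer: QN-445249 expires on the earlier of 19 December 2019 and 20 April 2018.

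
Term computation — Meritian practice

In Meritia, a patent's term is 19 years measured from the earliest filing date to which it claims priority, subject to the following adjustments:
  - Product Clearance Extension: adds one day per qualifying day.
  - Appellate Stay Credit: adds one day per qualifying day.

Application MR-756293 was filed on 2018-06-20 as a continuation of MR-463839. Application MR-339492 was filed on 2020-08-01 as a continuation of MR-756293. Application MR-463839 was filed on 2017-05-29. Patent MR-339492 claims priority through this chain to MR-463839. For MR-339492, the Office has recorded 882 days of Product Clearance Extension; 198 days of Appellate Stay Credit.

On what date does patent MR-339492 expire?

Earliest priority filing: 29 May 2017.
Base term: 29 May 2017 + 19 years → 29 May 2036.
Product Clearance Extension: +882 days → 28 October 2038.
Appellate Stay Credit: +198 days → 14 May 2039.

2039-05-14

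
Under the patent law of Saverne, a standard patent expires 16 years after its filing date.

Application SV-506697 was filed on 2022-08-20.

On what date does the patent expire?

Filing date + 16 years → 20 August 2038.

August 20, 2038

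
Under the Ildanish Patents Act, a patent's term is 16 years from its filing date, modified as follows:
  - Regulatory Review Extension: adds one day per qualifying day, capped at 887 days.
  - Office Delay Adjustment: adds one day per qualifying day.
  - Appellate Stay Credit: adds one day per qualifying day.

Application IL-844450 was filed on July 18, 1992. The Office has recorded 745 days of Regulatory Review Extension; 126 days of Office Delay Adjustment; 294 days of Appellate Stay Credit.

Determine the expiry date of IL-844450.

September 26, 2011

Base term: filing date + 16 years → 18 July 2008.
Regulatory Review Extension: 745 days (within the 887-day cap) → +745 days → 2 August 2010.
Office Delay Adjustment: +126 days → 6 December 2010.
Appellate Stay Credit: +294 days → 26 September 2011.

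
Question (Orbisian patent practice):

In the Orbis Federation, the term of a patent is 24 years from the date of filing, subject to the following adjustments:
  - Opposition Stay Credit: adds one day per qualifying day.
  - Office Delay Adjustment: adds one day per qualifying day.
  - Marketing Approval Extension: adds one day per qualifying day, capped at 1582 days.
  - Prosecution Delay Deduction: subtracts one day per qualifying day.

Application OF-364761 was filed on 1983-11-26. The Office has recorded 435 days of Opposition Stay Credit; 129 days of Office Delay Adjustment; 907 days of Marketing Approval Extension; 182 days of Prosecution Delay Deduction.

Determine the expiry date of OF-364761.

June 7, 2011

Base term: filing date + 24 years → 26 November 2007.
Opposition Stay Credit: +435 days → 3 February 2009.
Office Delay Adjustment: +129 days → 12 June 2009.
Marketing Approval Extension: 907 days (within the 1582-day cap) → +907 days → 6 December 2011.
Prosecution Delay Deduction: −182 days → 7 June 2011.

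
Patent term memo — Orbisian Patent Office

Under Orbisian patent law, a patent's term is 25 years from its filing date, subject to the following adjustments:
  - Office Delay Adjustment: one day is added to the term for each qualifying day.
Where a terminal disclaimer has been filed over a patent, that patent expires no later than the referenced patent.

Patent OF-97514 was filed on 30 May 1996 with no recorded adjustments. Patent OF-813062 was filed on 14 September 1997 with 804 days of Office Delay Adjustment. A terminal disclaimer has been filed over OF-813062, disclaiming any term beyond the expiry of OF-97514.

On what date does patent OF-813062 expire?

Natural term of OF-813062:
  Base: filing + 25 years → 14 September 2022.
  Office Delay Adjustment: +804 days → 26 November 2024.
Expiry of referenced patent OF-97514:
  Base: filing + 25 years → 30 May 2021.
Terminal disclaimer: OF-813062 expires on the earlier of 26 November 2024 and 30 May 2021.

2021-05-30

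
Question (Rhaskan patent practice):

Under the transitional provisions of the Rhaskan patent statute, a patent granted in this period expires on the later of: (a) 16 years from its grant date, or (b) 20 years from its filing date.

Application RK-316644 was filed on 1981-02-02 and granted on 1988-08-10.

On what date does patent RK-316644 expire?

(a) grant + 16 years → 10 August 2004.
(b) filing + 20 years → 2 February 2001.
Later of the two: 10 August 2004.

2004-08-10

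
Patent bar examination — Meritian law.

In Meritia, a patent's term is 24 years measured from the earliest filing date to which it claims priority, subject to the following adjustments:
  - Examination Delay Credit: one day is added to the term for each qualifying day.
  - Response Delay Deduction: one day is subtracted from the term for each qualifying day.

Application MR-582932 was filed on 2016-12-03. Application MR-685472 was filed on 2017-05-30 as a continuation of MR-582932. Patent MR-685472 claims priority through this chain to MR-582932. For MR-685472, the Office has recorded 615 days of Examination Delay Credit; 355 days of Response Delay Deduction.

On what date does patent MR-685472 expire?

Earliest priority filing: 3 December 2016.
Base term: 3 December 2016 + 24 years → 3 December 2040.
Examination Delay Credit: +615 days → 10 August 2042.
Response Delay Deduction: −355 days → 20 August 2041.

August 20, 2041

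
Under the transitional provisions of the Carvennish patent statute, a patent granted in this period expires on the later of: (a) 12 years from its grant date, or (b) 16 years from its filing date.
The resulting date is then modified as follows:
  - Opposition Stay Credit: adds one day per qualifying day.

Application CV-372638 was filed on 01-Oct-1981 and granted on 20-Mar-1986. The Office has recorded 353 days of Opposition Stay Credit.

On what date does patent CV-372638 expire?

(a) grant + 12 years → 20 March 1998.
(b) filing + 16 years → 1 October 1997.
Later of the two: 20 March 1998.
Opposition Stay Credit: +353 days → 8 March 1999.

March 8, 1999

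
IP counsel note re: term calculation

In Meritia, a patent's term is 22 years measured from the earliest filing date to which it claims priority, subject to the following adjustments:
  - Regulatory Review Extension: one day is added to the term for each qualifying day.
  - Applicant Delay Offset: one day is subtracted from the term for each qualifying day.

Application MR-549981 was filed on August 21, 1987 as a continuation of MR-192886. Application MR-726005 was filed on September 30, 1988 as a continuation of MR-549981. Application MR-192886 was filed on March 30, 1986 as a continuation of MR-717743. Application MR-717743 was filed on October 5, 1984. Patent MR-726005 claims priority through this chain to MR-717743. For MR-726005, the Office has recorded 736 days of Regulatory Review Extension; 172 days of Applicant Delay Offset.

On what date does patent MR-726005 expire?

April 21, 2008

Earliest priority filing: 5 October 1984.
Base term: 5 October 1984 + 22 years → 5 October 2006.
Regulatory Review Extension: +736 days → 10 October 2008.
Applicant Delay Offset: −172 days → 21 April 2008.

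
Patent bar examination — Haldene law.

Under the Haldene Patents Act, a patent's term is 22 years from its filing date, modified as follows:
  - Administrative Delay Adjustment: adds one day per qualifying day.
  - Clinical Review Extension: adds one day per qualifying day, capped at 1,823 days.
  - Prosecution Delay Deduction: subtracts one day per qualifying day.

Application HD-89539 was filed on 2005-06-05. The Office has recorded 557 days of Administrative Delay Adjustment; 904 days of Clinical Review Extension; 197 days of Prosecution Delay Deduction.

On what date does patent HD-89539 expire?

Base term: filing date + 22 years → 5 June 2027.
Administrative Delay Adjustment: +557 days → 13 December 2028.
Clinical Review Extension: 904 days (within the 1823-day cap) → +904 days → 5 June 2031.
Prosecution Delay Deduction: −197 days → 20 November 2030.

2030-11-20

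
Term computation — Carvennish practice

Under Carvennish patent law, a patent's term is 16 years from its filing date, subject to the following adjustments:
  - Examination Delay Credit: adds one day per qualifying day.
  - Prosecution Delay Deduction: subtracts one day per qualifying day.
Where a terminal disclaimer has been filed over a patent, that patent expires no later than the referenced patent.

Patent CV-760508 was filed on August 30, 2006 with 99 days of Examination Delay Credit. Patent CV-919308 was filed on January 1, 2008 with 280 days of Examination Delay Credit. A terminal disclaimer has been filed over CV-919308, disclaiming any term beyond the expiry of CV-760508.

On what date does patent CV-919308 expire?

Natural term of CV-919308:
  Base: filing + 16 years → 1 January 2024.
  Examination Delay Credit: +280 days → 7 October 2024.
Expiry of referenced patent CV-760508:
  Base: filing + 16 years → 30 August 2022.
  Examination Delay Credit: +99 days → 7 December 2022.
Terminal disclaimer: CV-919308 expires on the earlier of 7 October 2024 and 7 December 2022.

December 7, 2022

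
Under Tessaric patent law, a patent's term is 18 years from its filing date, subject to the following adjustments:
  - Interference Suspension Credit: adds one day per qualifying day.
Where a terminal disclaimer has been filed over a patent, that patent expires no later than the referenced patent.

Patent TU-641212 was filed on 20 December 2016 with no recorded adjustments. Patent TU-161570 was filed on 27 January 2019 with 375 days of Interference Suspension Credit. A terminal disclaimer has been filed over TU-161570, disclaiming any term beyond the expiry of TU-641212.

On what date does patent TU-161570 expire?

Natural term of TU-161570:
  Base: filing + 18 years → 27 January 2037.
  Interference Suspension Credit: +375 days → 6 February 2038.
Expiry of referenced patent TU-641212:
  Base: filing + 18 years → 20 December 2034.
Terminal disclaimer: TU-161570 expires on the earlier of 6 February 2038 and 20 December 2034.

December 20, 2034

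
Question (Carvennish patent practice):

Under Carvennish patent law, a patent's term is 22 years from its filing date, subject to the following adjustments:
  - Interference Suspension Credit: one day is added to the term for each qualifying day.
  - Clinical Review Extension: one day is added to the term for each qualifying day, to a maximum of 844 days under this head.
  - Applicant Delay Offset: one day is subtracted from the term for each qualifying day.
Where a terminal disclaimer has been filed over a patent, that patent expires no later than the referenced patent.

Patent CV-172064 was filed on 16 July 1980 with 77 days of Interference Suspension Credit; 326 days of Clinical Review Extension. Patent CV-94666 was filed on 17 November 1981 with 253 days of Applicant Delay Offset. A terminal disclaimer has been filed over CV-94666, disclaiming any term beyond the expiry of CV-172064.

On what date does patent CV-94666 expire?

March 9, 2003

Natural term of CV-94666:
  Base: filing + 22 years → 17 November 2003.
  Applicant Delay Offset: −253 days → 9 March 2003.
Expiry of referenced patent CV-172064:
  Base: filing + 22 years → 16 July 2002.
  Interference Suspension Credit: +77 days → 1 October 2002.
  Clinical Review Extension: 326 days (within the 844-day cap) → +326 days → 23 August 2003.
Terminal disclaimer: CV-94666 expires on the earlier of 9 March 2003 and 23 August 2003.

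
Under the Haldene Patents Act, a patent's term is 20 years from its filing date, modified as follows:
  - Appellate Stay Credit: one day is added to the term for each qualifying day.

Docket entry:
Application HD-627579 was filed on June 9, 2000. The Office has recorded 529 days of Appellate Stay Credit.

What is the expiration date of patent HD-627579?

2021-11-20

Base term: filing date + 20 years → 9 June 2020.
Appellate Stay Credit: +529 days → 20 November 2021.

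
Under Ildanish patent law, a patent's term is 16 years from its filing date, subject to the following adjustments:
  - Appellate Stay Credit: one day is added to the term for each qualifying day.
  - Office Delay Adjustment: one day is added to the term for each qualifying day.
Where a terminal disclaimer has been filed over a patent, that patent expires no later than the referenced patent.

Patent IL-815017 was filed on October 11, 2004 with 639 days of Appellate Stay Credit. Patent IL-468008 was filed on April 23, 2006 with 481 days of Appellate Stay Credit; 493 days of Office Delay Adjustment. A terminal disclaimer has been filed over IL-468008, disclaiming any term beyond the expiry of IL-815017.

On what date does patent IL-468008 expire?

Natural term of IL-468008:
  Base: filing + 16 years → 23 April 2022.
  Appellate Stay Credit: +481 days → 17 August 2023.
  Office Delay Adjustment: +493 days → 22 December 2024.
Expiry of referenced patent IL-815017:
  Base: filing + 16 years → 11 October 2020.
  Appellate Stay Credit: +639 days → 12 July 2022.
Terminal disclaimer: IL-468008 expires on the earlier of 22 December 2024 and 12 July 2022.

2022-07-12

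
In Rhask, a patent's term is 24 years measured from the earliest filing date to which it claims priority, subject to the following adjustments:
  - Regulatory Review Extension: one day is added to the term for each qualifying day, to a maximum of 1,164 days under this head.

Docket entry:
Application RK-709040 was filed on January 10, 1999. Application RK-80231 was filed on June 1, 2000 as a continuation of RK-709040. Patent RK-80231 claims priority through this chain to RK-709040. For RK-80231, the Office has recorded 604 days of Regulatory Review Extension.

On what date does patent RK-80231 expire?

Earliest priority filing: 10 January 1999.
Base term: 10 January 1999 + 24 years → 10 January 2023.
Regulatory Review Extension: 604 days (within the 1164-day cap) → +604 days → 5 September 2024.

September 5, 2024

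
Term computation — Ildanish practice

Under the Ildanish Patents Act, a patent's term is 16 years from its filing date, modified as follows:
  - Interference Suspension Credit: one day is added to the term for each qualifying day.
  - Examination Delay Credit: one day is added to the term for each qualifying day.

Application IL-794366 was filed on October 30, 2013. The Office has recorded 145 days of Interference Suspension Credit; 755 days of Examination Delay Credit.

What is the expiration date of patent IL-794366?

April 17, 2032

Base term: filing date + 16 years → 30 October 2029.
Interference Suspension Credit: +145 days → 24 March 2030.
Examination Delay Credit: +755 days → 17 April 2032.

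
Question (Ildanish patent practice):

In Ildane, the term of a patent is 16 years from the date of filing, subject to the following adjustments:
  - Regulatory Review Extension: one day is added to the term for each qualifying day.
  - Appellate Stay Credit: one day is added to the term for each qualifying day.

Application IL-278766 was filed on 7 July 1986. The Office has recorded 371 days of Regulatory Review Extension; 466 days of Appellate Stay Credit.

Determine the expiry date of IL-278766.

October 21, 2004

Base term: filing date + 16 years → 7 July 2002.
Regulatory Review Extension: +371 days → 13 July 2003.
Appellate Stay Credit: +466 days → 21 October 2004.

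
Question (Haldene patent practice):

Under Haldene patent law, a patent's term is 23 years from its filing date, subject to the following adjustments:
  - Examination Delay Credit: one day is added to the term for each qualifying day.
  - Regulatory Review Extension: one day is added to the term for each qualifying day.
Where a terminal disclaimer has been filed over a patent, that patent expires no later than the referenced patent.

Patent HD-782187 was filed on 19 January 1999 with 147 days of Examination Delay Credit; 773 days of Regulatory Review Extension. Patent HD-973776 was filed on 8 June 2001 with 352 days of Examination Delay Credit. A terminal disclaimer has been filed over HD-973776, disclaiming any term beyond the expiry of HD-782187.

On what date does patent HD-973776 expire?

Natural term of HD-973776:
  Base: filing + 23 years → 8 June 2024.
  Examination Delay Credit: +352 days → 26 May 2025.
Expiry of referenced patent HD-782187:
  Base: filing + 23 years → 19 January 2022.
  Examination Delay Credit: +147 days → 15 June 2022.
  Regulatory Review Extension: +773 days → 27 July 2024.
Terminal disclaimer: HD-973776 expires on the earlier of 26 May 2025 and 27 July 2024.

July 27, 2024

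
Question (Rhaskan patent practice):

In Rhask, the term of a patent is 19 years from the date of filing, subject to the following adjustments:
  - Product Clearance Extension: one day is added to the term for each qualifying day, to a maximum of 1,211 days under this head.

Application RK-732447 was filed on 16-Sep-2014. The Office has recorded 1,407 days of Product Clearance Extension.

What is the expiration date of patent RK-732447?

Base term: filing date + 19 years → 16 September 2033.
Product Clearance Extension: 1407 days claimed exceeds the 1211-day cap, so +1211 days → 9 January 2037.

January 9, 2037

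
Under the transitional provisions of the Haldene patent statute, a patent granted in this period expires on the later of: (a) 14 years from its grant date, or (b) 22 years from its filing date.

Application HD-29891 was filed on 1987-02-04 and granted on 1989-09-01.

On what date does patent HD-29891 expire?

(a) grant + 14 years → 1 September 2003.
(b) filing + 22 years → 4 February 2009.
Later of the two: 4 February 2009.

February 4, 2009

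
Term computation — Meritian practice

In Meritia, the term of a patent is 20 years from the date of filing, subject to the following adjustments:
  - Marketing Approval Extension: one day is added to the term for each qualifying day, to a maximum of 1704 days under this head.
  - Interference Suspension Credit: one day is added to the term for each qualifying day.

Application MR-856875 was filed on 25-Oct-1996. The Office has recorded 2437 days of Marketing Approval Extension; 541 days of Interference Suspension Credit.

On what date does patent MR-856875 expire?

2022-12-18

Base term: filing date + 20 years → 25 October 2016.
Marketing Approval Extension: 2437 days claimed exceeds the 1704-day cap, so +1704 days → 25 June 2021.
Interference Suspension Credit: +541 days → 18 December 2022.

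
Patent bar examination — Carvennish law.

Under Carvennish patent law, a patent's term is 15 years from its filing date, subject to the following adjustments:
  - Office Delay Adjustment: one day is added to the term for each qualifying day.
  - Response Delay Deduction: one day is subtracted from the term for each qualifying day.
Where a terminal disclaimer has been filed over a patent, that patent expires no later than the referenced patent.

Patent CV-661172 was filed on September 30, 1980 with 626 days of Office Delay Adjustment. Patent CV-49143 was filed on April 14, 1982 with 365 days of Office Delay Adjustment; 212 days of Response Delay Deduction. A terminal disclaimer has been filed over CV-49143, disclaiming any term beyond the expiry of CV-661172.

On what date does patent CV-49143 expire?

Natural term of CV-49143:
  Base: filing + 15 years → 14 April 1997.
  Office Delay Adjustment: +365 days → 14 April 1998.
  Response Delay Deduction: −212 days → 14 September 1997.
Expiry of referenced patent CV-661172:
  Base: filing + 15 years → 30 September 1995.
  Office Delay Adjustment: +626 days → 17 June 1997.
Terminal disclaimer: CV-49143 expires on the earlier of 14 September 1997 and 17 June 1997.

June 17, 1997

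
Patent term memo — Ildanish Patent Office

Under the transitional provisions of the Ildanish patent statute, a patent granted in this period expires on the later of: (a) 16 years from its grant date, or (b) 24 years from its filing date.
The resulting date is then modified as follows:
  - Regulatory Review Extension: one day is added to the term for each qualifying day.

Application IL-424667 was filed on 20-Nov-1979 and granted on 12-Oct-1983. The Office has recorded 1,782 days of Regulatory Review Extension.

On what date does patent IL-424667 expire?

October 6, 2008

(a) grant + 16 years → 12 October 1999.
(b) filing + 24 years → 20 November 2003.
Later of the two: 20 November 2003.
Regulatory Review Extension: +1782 days → 6 October 2008.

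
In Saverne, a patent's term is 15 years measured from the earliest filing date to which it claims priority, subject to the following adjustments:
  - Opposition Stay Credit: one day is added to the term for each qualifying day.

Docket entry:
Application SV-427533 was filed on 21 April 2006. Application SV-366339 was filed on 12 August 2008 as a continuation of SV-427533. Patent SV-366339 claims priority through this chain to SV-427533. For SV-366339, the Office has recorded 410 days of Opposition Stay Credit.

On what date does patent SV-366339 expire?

2022-06-05

Earliest priority filing: 21 April 2006.
Base term: 21 April 2006 + 15 years → 21 April 2021.
Opposition Stay Credit: +410 days → 5 June 2022.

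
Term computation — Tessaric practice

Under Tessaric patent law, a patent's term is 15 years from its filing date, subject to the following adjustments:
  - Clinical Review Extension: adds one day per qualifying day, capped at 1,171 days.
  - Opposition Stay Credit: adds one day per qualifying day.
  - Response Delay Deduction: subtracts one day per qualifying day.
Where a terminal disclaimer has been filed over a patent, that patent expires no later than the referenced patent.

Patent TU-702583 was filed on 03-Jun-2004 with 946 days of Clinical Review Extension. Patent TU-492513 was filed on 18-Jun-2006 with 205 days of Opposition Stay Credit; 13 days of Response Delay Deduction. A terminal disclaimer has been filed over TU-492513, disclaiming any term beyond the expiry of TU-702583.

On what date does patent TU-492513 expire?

Natural term of TU-492513:
  Base: filing + 15 years → 18 June 2021.
  Opposition Stay Credit: +205 days → 9 January 2022.
  Response Delay Deduction: −13 days → 27 December 2021.
Expiry of referenced patent TU-702583:
  Base: filing + 15 years → 3 June 2019.
  Clinical Review Extension: 946 days (within the 1171-day cap) → +946 days → 4 January 2022.
Terminal disclaimer: TU-492513 expires on the earlier of 27 December 2021 and 4 January 2022.

2021-12-27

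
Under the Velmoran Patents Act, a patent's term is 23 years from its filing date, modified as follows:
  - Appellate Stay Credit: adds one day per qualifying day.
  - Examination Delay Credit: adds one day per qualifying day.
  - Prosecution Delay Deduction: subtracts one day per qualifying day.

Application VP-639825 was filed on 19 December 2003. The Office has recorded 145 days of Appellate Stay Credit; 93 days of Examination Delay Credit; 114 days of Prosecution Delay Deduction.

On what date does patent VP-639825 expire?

Base term: filing date + 23 years → 19 December 2026.
Appellate Stay Credit: +145 days → 13 May 2027.
Examination Delay Credit: +93 days → 14 August 2027.
Prosecution Delay Deduction: −114 days → 22 April 2027.

April 22, 2027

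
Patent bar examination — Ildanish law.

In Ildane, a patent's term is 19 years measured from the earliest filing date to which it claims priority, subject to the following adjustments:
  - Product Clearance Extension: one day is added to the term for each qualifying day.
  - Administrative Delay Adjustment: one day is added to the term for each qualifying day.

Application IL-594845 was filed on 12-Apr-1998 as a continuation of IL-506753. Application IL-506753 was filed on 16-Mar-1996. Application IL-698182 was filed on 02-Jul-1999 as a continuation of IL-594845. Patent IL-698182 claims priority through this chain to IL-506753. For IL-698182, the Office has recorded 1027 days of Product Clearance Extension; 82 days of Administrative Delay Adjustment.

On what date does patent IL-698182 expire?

Earliest priority filing: 16 March 1996.
Base term: 16 March 1996 + 19 years → 16 March 2015.
Product Clearance Extension: +1027 days → 6 January 2018.
Administrative Delay Adjustment: +82 days → 29 March 2018.

2018-03-29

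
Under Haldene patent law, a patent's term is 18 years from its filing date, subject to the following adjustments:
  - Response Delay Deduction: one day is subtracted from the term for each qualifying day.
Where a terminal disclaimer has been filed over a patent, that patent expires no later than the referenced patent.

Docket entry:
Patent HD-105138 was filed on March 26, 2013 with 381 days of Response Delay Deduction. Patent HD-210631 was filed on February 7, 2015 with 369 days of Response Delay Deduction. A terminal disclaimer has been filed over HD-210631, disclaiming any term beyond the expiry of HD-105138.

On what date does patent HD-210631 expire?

2030-03-10

Natural term of HD-210631:
  Base: filing + 18 years → 7 February 2033.
  Response Delay Deduction: −369 days → 4 February 2032.
Expiry of referenced patent HD-105138:
  Base: filing + 18 years → 26 March 2031.
  Response Delay Deduction: −381 days → 10 March 2030.
Terminal disclaimer: HD-210631 expires on the earlier of 4 February 2032 and 10 March 2030.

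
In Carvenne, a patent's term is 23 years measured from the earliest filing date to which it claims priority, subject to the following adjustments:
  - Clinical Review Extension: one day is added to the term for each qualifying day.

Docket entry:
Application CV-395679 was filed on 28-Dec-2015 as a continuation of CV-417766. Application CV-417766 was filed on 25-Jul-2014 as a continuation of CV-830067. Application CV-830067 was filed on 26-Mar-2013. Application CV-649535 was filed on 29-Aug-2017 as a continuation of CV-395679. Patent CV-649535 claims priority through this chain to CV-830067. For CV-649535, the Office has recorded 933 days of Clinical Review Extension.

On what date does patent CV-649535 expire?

Earliest priority filing: 26 March 2013.
Base term: 26 March 2013 + 23 years → 26 March 2036.
Clinical Review Extension: +933 days → 15 October 2038.

2038-10-15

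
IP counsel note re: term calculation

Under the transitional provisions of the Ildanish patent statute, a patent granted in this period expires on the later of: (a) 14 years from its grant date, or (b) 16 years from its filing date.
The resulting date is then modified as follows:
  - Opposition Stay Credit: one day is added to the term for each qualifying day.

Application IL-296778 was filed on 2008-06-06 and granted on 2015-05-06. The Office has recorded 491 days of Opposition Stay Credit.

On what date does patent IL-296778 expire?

September 9, 2030

(a) grant + 14 years → 6 May 2029.
(b) filing + 16 years → 6 June 2024.
Later of the two: 6 May 2029.
Opposition Stay Credit: +491 days → 9 September 2030.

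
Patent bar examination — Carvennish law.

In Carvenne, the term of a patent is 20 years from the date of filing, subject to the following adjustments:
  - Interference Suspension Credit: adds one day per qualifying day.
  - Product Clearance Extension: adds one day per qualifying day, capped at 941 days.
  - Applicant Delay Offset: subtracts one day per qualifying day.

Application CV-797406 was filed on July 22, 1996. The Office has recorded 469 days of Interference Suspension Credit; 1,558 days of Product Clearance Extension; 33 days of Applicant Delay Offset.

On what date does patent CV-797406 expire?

April 29, 2020

Base term: filing date + 20 years → 22 July 2016.
Interference Suspension Credit: +469 days → 3 November 2017.
Product Clearance Extension: 1558 days claimed exceeds the 941-day cap, so +941 days → 1 June 2020.
Applicant Delay Offset: −33 days → 29 April 2020.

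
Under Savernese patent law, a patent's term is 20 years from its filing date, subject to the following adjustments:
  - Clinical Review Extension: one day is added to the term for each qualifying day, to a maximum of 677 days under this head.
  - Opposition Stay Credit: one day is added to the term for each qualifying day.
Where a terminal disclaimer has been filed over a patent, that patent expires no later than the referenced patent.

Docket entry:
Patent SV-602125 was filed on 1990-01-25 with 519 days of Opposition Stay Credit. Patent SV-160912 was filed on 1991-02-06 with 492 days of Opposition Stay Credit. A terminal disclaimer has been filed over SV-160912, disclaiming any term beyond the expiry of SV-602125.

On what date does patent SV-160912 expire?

Natural term of SV-160912:
  Base: filing + 20 years → 6 February 2011.
  Opposition Stay Credit: +492 days → 12 June 2012.
Expiry of referenced patent SV-602125:
  Base: filing + 20 years → 25 January 2010.
  Opposition Stay Credit: +519 days → 28 June 2011.
Terminal disclaimer: SV-160912 expires on the earlier of 12 June 2012 and 28 June 2011.

June 28, 2011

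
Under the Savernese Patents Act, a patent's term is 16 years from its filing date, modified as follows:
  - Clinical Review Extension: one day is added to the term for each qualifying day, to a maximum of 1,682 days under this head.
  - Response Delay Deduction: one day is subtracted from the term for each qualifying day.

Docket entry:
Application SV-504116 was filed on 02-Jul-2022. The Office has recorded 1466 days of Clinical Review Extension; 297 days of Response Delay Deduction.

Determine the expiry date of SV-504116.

Base term: filing date + 16 years → 2 July 2038.
Clinical Review Extension: 1466 days (within the 1682-day cap) → +1466 days → 7 July 2042.
Response Delay Deduction: −297 days → 13 September 2041.

September 13, 2041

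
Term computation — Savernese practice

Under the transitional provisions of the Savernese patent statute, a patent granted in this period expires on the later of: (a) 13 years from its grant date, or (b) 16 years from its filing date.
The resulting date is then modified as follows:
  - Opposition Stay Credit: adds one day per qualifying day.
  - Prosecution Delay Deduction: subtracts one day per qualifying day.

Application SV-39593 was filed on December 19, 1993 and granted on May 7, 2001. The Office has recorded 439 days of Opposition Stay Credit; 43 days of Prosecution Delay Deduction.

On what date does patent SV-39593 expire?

June 7, 2015

(a) grant + 13 years → 7 May 2014.
(b) filing + 16 years → 19 December 2009.
Later of the two: 7 May 2014.
Opposition Stay Credit: +439 days → 20 July 2015.
Prosecution Delay Deduction: −43 days → 7 June 2015.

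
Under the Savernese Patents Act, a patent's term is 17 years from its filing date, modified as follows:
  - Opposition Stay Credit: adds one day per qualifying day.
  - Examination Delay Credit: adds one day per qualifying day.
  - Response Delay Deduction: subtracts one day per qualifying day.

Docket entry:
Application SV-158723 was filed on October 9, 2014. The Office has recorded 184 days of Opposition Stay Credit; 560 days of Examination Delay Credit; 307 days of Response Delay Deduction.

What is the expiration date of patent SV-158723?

December 19, 2032

Base term: filing date + 17 years → 9 October 2031.
Opposition Stay Credit: +184 days → 10 April 2032.
Examination Delay Credit: +560 days → 22 October 2033.
Response Delay Deduction: −307 days → 19 December 2032.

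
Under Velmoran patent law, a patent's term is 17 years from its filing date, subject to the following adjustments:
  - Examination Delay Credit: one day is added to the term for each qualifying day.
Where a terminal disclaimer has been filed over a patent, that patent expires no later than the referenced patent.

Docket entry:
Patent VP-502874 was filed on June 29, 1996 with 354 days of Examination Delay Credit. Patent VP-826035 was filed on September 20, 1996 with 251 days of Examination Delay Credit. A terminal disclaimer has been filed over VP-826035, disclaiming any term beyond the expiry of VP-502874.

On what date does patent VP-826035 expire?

2014-05-29

Natural term of VP-826035:
  Base: filing + 17 years → 20 September 2013.
  Examination Delay Credit: +251 days → 29 May 2014.
Expiry of referenced patent VP-502874:
  Base: filing + 17 years → 29 June 2013.
  Examination Delay Credit: +354 days → 18 June 2014.
Terminal disclaimer: VP-826035 expires on the earlier of 29 May 2014 and 18 June 2014.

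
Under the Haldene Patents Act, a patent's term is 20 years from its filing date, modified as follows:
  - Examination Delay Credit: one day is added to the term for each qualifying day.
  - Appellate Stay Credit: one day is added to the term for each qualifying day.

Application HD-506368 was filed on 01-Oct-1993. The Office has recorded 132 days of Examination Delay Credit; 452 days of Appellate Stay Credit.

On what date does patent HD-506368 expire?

Base term: filing date + 20 years → 1 October 2013.
Examination Delay Credit: +132 days → 10 February 2014.
Appellate Stay Credit: +452 days → 8 May 2015.

2015-05-08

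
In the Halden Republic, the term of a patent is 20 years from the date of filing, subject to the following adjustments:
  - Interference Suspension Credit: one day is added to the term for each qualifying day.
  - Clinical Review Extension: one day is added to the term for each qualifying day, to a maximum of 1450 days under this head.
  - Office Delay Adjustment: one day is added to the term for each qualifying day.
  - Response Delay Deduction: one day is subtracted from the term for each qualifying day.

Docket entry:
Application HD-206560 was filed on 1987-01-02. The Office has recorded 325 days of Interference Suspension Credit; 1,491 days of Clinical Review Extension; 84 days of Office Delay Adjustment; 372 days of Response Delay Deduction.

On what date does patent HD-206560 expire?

Base term: filing date + 20 years → 2 January 2007.
Interference Suspension Credit: +325 days → 23 November 2007.
Clinical Review Extension: 1491 days claimed exceeds the 1450-day cap, so +1450 days → 12 November 2011.
Office Delay Adjustment: +84 days → 4 February 2012.
Response Delay Deduction: −372 days → 28 January 2011.

January 28, 2011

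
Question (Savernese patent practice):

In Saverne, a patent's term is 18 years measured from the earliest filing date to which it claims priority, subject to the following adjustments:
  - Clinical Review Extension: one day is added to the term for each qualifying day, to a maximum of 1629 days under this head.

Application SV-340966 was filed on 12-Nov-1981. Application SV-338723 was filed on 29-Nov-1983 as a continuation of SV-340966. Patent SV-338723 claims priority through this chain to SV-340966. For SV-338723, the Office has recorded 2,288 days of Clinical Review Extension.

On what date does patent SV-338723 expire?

Earliest priority filing: 12 November 1981.
Base term: 12 November 1981 + 18 years → 12 November 1999.
Clinical Review Extension: 2288 days claimed exceeds the 1629-day cap, so +1629 days → 28 April 2004.

2004-04-28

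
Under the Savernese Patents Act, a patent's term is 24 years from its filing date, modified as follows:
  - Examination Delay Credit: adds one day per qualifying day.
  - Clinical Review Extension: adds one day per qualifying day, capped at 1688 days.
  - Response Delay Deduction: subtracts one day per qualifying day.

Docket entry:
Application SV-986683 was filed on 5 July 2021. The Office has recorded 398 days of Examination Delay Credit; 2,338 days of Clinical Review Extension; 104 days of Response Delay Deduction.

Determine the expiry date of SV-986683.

2050-12-08

Base term: filing date + 24 years → 5 July 2045.
Examination Delay Credit: +398 days → 7 August 2046.
Clinical Review Extension: 2338 days claimed exceeds the 1688-day cap, so +1688 days → 22 March 2051.
Response Delay Deduction: −104 days → 8 December 2050.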